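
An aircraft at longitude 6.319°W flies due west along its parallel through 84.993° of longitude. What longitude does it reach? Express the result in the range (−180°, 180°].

Start at -6.319°; shift −84.993° → -91.312°.
-91.312° already lies in (−180°, 180°].

91.312°W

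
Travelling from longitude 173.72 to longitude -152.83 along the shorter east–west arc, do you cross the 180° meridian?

Naïve |-152.83 − 173.72| = 326.55° > 180°, so the shorter arc goes the other way round — across 180°.
Signed shortest Δλ = ((-152.83 − 173.72 + 180) mod 360) − 180 = 33.45°.
Going east by 33.45° from +173.72° passes through 180° before reaching -152.83°.

Yes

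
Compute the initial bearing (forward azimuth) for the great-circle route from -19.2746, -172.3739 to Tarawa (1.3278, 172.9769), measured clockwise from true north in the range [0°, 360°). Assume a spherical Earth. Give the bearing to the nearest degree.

323°

Δλ = 172.9769 − -172.3739 = 345.3508°; wrapped into (−180°, 180°]: -14.6492°.
θ = atan2( sin Δλ · cos φ₂ , cos φ₁ · sin φ₂ − sin φ₁ · cos φ₂ · cos Δλ )
  = atan2(-0.25283, 0.34115) = -36.543° → normalised to [0°, 360°): 323.457°.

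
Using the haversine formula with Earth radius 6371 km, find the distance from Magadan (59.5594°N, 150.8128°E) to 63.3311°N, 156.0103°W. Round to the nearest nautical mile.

Δλ = -156.0103 − 150.8128 = -306.8231°; wrapped into (−180°, 180°]: 53.1769°.
Δφ = 63.3311 − 59.5594 = 3.7717°.
a = sin²(Δφ/2) + cos φ₁ · cos φ₂ · sin²(Δλ/2) = 0.046637.
c = 2·atan2(√a, √(1−a)) = 0.43534 rad → d = 6371·c ≈ 2773.57 km ≈ 1497.61 nmi.

1498 nmi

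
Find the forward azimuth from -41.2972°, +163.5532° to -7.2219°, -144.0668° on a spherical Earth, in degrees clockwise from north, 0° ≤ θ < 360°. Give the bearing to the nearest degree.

Δλ = -144.0668 − 163.5532 = -307.6200°; wrapped into (−180°, 180°]: 52.3800°.
θ = atan2( sin Δλ · cos φ₂ , cos φ₁ · sin φ₂ − sin φ₁ · cos φ₂ · cos Δλ )
  = atan2(0.78579, 0.30521) = 68.773° → normalised to [0°, 360°): 68.773°.

69°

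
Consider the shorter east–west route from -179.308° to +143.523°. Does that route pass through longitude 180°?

Naïve |143.523 − -179.308| = 322.831° > 180°, so the shorter arc goes the other way round — across 180°.
Signed shortest Δλ = ((143.523 − -179.308 + 180) mod 360) − 180 = -37.169°.
Going west by 37.169° from -179.308° passes through 180° before reaching +143.523°.

Yes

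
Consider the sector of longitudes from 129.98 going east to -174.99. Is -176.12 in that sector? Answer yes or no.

Band width going east from +129.98° to -174.99°: ((-174.99 − 129.98) mod 360) = 55.03°.
Offset of -176.12° east of the west edge: ((-176.12 − 129.98) mod 360) = 53.90°.
53.90° ≤ 55.03° ⇒ inside.

Yes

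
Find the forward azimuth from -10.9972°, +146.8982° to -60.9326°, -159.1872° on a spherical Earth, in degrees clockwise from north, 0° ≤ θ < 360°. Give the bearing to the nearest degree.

154°

Δλ = -159.1872 − 146.8982 = -306.0854°; wrapped into (−180°, 180°]: 53.9146°.
θ = atan2( sin Δλ · cos φ₂ , cos φ₁ · sin φ₂ − sin φ₁ · cos φ₂ · cos Δλ )
  = atan2(0.39263, -0.80341) = 153.955° → normalised to [0°, 360°): 153.955°.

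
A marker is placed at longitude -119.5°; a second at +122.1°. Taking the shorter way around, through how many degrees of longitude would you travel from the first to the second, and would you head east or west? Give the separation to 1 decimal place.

118.4° west

Raw difference: 122.1 − -119.5 = 241.6°.
Normalise into (−180°, 180°]: 241.6° − 360° = -118.4°.
Negative ⇒ the second point lies to the west; separation 118.4°.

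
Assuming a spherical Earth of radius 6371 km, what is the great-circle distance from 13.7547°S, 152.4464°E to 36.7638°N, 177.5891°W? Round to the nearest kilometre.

Δλ = -177.5891 − 152.4464 = -330.0355°; wrapped into (−180°, 180°]: 29.9645°.
Δφ = 36.7638 − -13.7547 = 50.5185°.
a = sin²(Δφ/2) + cos φ₁ · cos φ₂ · sin²(Δλ/2) = 0.234090.
c = 2·atan2(√a, √(1−a)) = 1.01005 rad → d = 6371·c ≈ 6435.02 km.

6435 km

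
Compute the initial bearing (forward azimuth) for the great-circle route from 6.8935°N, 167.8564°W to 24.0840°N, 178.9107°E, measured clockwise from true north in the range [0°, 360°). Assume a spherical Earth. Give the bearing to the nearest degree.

Δλ = 178.9107 − -167.8564 = 346.7671°; wrapped into (−180°, 180°]: -13.2329°.
θ = atan2( sin Δλ · cos φ₂ , cos φ₁ · sin φ₂ − sin φ₁ · cos φ₂ · cos Δλ )
  = atan2(-0.20898, 0.29846) = -35.000° → normalised to [0°, 360°): 325.000°.

325°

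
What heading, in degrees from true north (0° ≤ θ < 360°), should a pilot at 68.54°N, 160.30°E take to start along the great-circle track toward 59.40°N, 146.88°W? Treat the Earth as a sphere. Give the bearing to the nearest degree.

Δλ = -146.88 − 160.30 = -307.18°; wrapped into (−180°, 180°]: 52.82°.
θ = atan2( sin Δλ · cos φ₂ , cos φ₁ · sin φ₂ − sin φ₁ · cos φ₂ · cos Δλ )
  = atan2(0.40557, 0.02861) = 85.965° → normalised to [0°, 360°): 85.965°.

86°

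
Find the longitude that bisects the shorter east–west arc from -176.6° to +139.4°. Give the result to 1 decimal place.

+161.4°

Signed shortest Δλ from -176.6° to +139.4° is -44.0°.
Midpoint longitude = -176.6° + (-44.0°)/2 = -176.6° − 22.0° = -198.6°.
Normalise into (−180°, 180°]: +161.4°.
(The naïve average (-176.6 + +139.4)/2 = -18.6° is on the wrong side of the globe.)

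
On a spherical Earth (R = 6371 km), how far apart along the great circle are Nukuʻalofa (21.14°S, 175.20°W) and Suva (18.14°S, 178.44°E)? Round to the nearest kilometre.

745 km

Δλ = 178.44 − -175.20 = 353.64°; wrapped into (−180°, 180°]: -6.36°.
Δφ = -18.14 − -21.14 = 3.00°.
a = sin²(Δφ/2) + cos φ₁ · cos φ₂ · sin²(Δλ/2) = 0.003413.
c = 2·atan2(√a, √(1−a)) = 0.11690 rad → d = 6371·c ≈ 744.79 km.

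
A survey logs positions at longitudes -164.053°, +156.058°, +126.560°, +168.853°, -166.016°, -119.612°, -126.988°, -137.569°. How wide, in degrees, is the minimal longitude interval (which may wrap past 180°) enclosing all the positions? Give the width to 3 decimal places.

Sort the longitudes: -166.016°, -164.053°, -137.569°, -126.988°, -119.612°, +126.560°, +156.058°, +168.853°.
Eastward gaps between consecutive values (wrapping around): 1.963°, 26.484°, 10.581°, 7.376°, 246.172°, 29.498°, 12.795°, 25.131°.
Largest gap = 246.172° ⇒ minimal covering band is its complement: 360° − 246.172° = 113.828°.
Band runs from +126.560° eastward to -119.612°, crossing the antimeridian.

113.828°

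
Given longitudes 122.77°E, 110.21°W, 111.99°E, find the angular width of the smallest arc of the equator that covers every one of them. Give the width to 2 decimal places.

Sort the longitudes: -110.21°, +111.99°, +122.77°.
Eastward gaps between consecutive values (wrapping around): 222.20°, 10.78°, 127.02°.
Largest gap = 222.20° ⇒ minimal covering band is its complement: 360° − 222.20° = 137.80°.
Band runs from +111.99° eastward to -110.21°, crossing the antimeridian.

137.80°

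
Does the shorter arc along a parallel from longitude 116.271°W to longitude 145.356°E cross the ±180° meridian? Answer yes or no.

Naïve |145.356 − -116.271| = 261.627° > 180°, so the shorter arc goes the other way round — across 180°.
Signed shortest Δλ = ((145.356 − -116.271 + 180) mod 360) − 180 = -98.373°.
Going west by 98.373° from -116.271° passes through 180° before reaching +145.356°.

Yes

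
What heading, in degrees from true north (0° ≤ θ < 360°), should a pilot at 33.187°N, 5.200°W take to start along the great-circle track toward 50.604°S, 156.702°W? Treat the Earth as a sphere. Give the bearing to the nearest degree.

222°

Δλ = -156.702 − -5.200 = -151.502°.
θ = atan2( sin Δλ · cos φ₂ , cos φ₁ · sin φ₂ − sin φ₁ · cos φ₂ · cos Δλ )
  = atan2(-0.30282, -0.34142) = -138.428° → normalised to [0°, 360°): 221.572°.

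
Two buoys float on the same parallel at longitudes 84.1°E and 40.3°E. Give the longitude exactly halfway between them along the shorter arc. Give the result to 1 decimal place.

62.2°E

Signed shortest Δλ from +84.1° to +40.3° is -43.8°.
Midpoint longitude = +84.1° + (-43.8°)/2 = +84.1° − 21.9° = +62.2°.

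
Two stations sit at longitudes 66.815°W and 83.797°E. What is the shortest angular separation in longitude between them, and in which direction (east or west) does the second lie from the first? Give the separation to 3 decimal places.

150.612° east

Raw difference: 83.797 − -66.815 = 150.612°.
Normalise into (−180°, 180°]: 150.612° stays 150.612°.
Positive ⇒ the second point lies to the east; separation 150.612°.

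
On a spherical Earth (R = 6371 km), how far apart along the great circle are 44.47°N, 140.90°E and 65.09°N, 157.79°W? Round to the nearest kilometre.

Δλ = -157.79 − 140.90 = -298.69°; wrapped into (−180°, 180°]: 61.31°.
Δφ = 65.09 − 44.47 = 20.62°.
a = sin²(Δφ/2) + cos φ₁ · cos φ₂ · sin²(Δλ/2) = 0.110170.
c = 2·atan2(√a, √(1−a)) = 0.67667 rad → d = 6371·c ≈ 4311.08 km.

4311 km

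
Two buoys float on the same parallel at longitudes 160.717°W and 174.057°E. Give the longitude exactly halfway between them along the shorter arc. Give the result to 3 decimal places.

173.330°W

Signed shortest Δλ from -160.717° to +174.057° is -25.226°.
Midpoint longitude = -160.717° + (-25.226°)/2 = -160.717° − 12.613° = -173.330°.
(The naïve average (-160.717 + +174.057)/2 = 6.67° is on the wrong side of the globe.)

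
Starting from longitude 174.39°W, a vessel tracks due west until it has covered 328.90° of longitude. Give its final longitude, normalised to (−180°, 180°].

143.29°W

Start at -174.39°; shift −328.90° → -503.29°.
-503.29° lies outside (−180°, 180°]; add 360° → -143.29°.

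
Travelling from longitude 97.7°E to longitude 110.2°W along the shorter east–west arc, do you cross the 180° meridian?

Yes

Naïve |-110.2 − 97.7| = 207.9° > 180°, so the shorter arc goes the other way round — across 180°.
Signed shortest Δλ = ((-110.2 − 97.7 + 180) mod 360) − 180 = 152.1°.
Going east by 152.1° from +97.7° passes through 180° before reaching -110.2°.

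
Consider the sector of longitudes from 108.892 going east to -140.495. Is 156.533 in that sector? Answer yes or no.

Band width going east from +108.892° to -140.495°: ((-140.495 − 108.892) mod 360) = 110.613°.
Offset of +156.533° east of the west edge: ((156.533 − 108.892) mod 360) = 47.641°.
47.641° ≤ 110.613° ⇒ inside.

Yes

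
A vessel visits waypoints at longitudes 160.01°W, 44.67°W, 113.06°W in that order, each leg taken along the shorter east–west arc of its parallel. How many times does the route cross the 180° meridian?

Leg 1: -160.01° → -44.67°, shortest Δλ = 115.34° (east) — does not cross 180°.
Leg 2: -44.67° → -113.06°, shortest Δλ = -68.39° (west) — does not cross 180°.
Total crossings: 0.

0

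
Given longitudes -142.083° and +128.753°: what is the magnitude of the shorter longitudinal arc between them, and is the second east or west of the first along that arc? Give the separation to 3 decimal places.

89.164° west

Raw difference: 128.753 − -142.083 = 270.836°.
Normalise into (−180°, 180°]: 270.836° − 360° = -89.164°.
Negative ⇒ the second point lies to the west; separation 89.164°.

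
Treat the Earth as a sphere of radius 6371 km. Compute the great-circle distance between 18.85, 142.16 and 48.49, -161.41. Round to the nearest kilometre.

Δλ = -161.41 − 142.16 = -303.57°; wrapped into (−180°, 180°]: 56.43°.
Δφ = 48.49 − 18.85 = 29.64°.
a = sin²(Δφ/2) + cos φ₁ · cos φ₂ · sin²(Δλ/2) = 0.205620.
c = 2·atan2(√a, √(1−a)) = 0.94127 rad → d = 6371·c ≈ 5996.84 km.

5997 km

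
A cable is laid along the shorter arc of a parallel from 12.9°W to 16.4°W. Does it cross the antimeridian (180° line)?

No

Signed shortest Δλ = ((-16.4 − -12.9 + 180) mod 360) − 180 = -3.5°.
Going west by 3.5° from -12.9° reaches -16.4° without touching 180°.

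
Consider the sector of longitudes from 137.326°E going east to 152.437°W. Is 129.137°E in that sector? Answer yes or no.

No

Band width going east from +137.326° to -152.437°: ((-152.437 − 137.326) mod 360) = 70.237°.
Offset of +129.137° east of the west edge: ((129.137 − 137.326) mod 360) = 351.811°.
351.811° > 70.237° ⇒ outside.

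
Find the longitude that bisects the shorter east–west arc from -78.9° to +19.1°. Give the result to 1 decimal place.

Signed shortest Δλ from -78.9° to +19.1° is +98.0°.
Midpoint longitude = -78.9° + (+98.0°)/2 = -78.9° + 49.0° = -29.9°.

-29.9°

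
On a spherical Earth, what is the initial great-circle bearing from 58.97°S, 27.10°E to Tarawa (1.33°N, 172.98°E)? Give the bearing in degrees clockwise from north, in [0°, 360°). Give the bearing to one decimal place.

141.2°

Δλ = 172.98 − 27.10 = 145.88°.
θ = atan2( sin Δλ · cos φ₂ , cos φ₁ · sin φ₂ − sin φ₁ · cos φ₂ · cos Δλ )
  = atan2(0.56078, -0.69724) = 141.191° → normalised to [0°, 360°): 141.191°.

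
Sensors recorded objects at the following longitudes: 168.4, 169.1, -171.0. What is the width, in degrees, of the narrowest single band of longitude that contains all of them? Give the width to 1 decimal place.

Sort the longitudes: -171.0°, +168.4°, +169.1°.
Eastward gaps between consecutive values (wrapping around): 339.4°, 0.7°, 19.9°.
Largest gap = 339.4° ⇒ minimal covering band is its complement: 360° − 339.4° = 20.6°.
Band runs from +168.4° eastward to -171.0°, crossing the antimeridian.

20.6°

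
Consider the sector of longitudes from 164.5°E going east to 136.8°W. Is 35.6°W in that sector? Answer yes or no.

No

Band width going east from +164.5° to -136.8°: ((-136.8 − 164.5) mod 360) = 58.7°.
Offset of -35.6° east of the west edge: ((-35.6 − 164.5) mod 360) = 159.9°.
159.9° > 58.7° ⇒ outside.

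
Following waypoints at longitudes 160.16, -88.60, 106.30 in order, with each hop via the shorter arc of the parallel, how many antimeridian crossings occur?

Leg 1: +160.16° → -88.60°, shortest Δλ = 111.24° (east) — crosses 180°.
Leg 2: -88.60° → +106.30°, shortest Δλ = -165.1° (west) — crosses 180°.
Total crossings: 2.

2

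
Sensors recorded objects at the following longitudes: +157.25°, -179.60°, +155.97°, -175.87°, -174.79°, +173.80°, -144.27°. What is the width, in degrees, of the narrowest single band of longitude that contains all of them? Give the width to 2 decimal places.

Sort the longitudes: -179.60°, -175.87°, -174.79°, -144.27°, +155.97°, +157.25°, +173.80°.
Eastward gaps between consecutive values (wrapping around): 3.73°, 1.08°, 30.52°, 300.24°, 1.28°, 16.55°, 6.60°.
Largest gap = 300.24° ⇒ minimal covering band is its complement: 360° − 300.24° = 59.76°.
Band runs from +155.97° eastward to -144.27°, crossing the antimeridian.

59.76°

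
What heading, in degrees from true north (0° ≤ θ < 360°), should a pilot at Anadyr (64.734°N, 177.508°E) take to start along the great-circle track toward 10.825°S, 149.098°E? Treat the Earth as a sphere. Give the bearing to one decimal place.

208.5°

Δλ = 149.098 − 177.508 = -28.410°.
θ = atan2( sin Δλ · cos φ₂ , cos φ₁ · sin φ₂ − sin φ₁ · cos φ₂ · cos Δλ )
  = atan2(-0.46731, -0.86143) = -151.521° → normalised to [0°, 360°): 208.479°.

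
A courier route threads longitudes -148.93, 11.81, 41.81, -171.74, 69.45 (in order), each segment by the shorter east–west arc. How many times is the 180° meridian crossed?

Leg 1: -148.93° → +11.81°, shortest Δλ = 160.74° (east) — does not cross 180°.
Leg 2: +11.81° → +41.81°, shortest Δλ = 30.0° (east) — does not cross 180°.
Leg 3: +41.81° → -171.74°, shortest Δλ = 146.45° (east) — crosses 180°.
Leg 4: -171.74° → +69.45°, shortest Δλ = -118.81° (west) — crosses 180°.
Total crossings: 2.

2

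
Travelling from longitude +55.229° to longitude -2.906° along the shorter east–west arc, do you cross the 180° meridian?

No

Signed shortest Δλ = ((-2.906 − 55.229 + 180) mod 360) − 180 = -58.135°.
Going west by 58.135° from +55.229° reaches -2.906° without touching 180°.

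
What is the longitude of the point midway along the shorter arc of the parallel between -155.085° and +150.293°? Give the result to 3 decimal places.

Signed shortest Δλ from -155.085° to +150.293° is -54.622°.
Midpoint longitude = -155.085° + (-54.622°)/2 = -155.085° − 27.311° = -182.396°.
Normalise into (−180°, 180°]: +177.604°.
(The naïve average (-155.085 + +150.293)/2 = -2.396° is on the wrong side of the globe.)

+177.604°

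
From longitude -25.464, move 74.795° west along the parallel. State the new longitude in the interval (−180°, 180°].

-100.259°

Start at -25.464°; shift −74.795° → -100.259°.
-100.259° already lies in (−180°, 180°].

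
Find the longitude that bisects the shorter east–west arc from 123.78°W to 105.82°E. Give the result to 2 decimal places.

171.02°E

Signed shortest Δλ from -123.78° to +105.82° is -130.40°.
Midpoint longitude = -123.78° + (-130.40°)/2 = -123.78° − 65.20° = -188.98°.
Normalise into (−180°, 180°]: +171.02°.
(The naïve average (-123.78 + +105.82)/2 = -8.98° is on the wrong side of the globe.)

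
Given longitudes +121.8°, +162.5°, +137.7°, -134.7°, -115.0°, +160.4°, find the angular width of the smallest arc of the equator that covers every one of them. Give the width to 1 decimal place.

Sort the longitudes: -134.7°, -115.0°, +121.8°, +137.7°, +160.4°, +162.5°.
Eastward gaps between consecutive values (wrapping around): 19.7°, 236.8°, 15.9°, 22.7°, 2.1°, 62.8°.
Largest gap = 236.8° ⇒ minimal covering band is its complement: 360° − 236.8° = 123.2°.
Band runs from +121.8° eastward to -115.0°, crossing the antimeridian.

123.2°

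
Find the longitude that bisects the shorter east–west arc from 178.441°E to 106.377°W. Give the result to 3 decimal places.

143.968°W

Signed shortest Δλ from +178.441° to -106.377° is +75.182°.
Midpoint longitude = +178.441° + (+75.182°)/2 = +178.441° + 37.591° = +216.032°.
Normalise into (−180°, 180°]: -143.968°.
(The naïve average (+178.441 + -106.377)/2 = 36.032° is on the wrong side of the globe.)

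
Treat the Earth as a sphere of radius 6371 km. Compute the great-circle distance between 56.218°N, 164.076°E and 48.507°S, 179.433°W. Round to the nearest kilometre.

11745 km

Δλ = -179.433 − 164.076 = -343.509°; wrapped into (−180°, 180°]: 16.491°.
Δφ = -48.507 − 56.218 = -104.725°.
a = sin²(Δφ/2) + cos φ₁ · cos φ₂ · sin²(Δλ/2) = 0.634667.
c = 2·atan2(√a, √(1−a)) = 1.84350 rad → d = 6371·c ≈ 11744.92 km.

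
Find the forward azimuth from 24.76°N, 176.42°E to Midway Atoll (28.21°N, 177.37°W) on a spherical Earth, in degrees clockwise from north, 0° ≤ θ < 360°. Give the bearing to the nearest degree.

57°

Δλ = -177.37 − 176.42 = -353.79°; wrapped into (−180°, 180°]: 6.21°.
θ = atan2( sin Δλ · cos φ₂ , cos φ₁ · sin φ₂ − sin φ₁ · cos φ₂ · cos Δλ )
  = atan2(0.09532, 0.06234) = 56.815° → normalised to [0°, 360°): 56.815°.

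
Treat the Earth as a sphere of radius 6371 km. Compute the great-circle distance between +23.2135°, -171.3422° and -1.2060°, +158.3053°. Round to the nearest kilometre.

4261 km

Δλ = 158.3053 − -171.3422 = 329.6475°; wrapped into (−180°, 180°]: -30.3525°.
Δφ = -1.2060 − 23.2135 = -24.4195°.
a = sin²(Δφ/2) + cos φ₁ · cos φ₂ · sin²(Δλ/2) = 0.107700.
c = 2·atan2(√a, √(1−a)) = 0.66874 rad → d = 6371·c ≈ 4260.57 km.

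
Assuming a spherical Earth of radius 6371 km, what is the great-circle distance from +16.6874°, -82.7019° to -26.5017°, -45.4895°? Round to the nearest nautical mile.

Δλ = -45.4895 − -82.7019 = 37.2124°.
Δφ = -26.5017 − 16.6874 = -43.1891°.
a = sin²(Δφ/2) + cos φ₁ · cos φ₂ · sin²(Δλ/2) = 0.222717.
c = 2·atan2(√a, √(1−a)) = 0.98296 rad → d = 6371·c ≈ 6262.41 km ≈ 3381.43 nmi.

3381 nmi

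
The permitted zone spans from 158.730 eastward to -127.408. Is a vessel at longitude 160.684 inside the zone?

Yes

Band width going east from +158.730° to -127.408°: ((-127.408 − 158.730) mod 360) = 73.862°.
Offset of +160.684° east of the west edge: ((160.684 − 158.730) mod 360) = 1.954°.
1.954° ≤ 73.862° ⇒ inside.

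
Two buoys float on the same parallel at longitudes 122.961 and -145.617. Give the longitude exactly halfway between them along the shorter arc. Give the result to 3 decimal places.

+168.672°

Signed shortest Δλ from +122.961° to -145.617° is +91.422°.
Midpoint longitude = +122.961° + (+91.422°)/2 = +122.961° + 45.711° = +168.672°.
(The naïve average (+122.961 + -145.617)/2 = -11.328° is on the wrong side of the globe.)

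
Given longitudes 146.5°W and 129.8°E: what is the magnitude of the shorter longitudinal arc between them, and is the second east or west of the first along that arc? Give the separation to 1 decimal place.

Raw difference: 129.8 − -146.5 = 276.3°.
Normalise into (−180°, 180°]: 276.3° − 360° = -83.7°.
Negative ⇒ the second point lies to the west; separation 83.7°.

83.7° west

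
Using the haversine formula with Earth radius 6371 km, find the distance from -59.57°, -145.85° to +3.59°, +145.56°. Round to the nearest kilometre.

Δλ = 145.56 − -145.85 = 291.41°; wrapped into (−180°, 180°]: -68.59°.
Δφ = 3.59 − -59.57 = 63.16°.
a = sin²(Δφ/2) + cos φ₁ · cos φ₂ · sin²(Δλ/2) = 0.434733.
c = 2·atan2(√a, √(1−a)) = 1.43989 rad → d = 6371·c ≈ 9173.54 km.

9174 km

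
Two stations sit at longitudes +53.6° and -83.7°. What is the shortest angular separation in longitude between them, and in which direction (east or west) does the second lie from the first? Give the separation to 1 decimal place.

Raw difference: -83.7 − 53.6 = -137.3°.
Normalise into (−180°, 180°]: -137.3° stays -137.3°.
Negative ⇒ the second point lies to the west; separation 137.3°.

137.3° west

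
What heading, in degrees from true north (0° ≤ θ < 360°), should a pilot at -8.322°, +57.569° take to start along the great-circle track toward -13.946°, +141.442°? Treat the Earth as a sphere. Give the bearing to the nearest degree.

Δλ = 141.442 − 57.569 = 83.873°.
θ = atan2( sin Δλ · cos φ₂ , cos φ₁ · sin φ₂ − sin φ₁ · cos φ₂ · cos Δλ )
  = atan2(0.96498, -0.22348) = 103.039° → normalised to [0°, 360°): 103.039°.

103°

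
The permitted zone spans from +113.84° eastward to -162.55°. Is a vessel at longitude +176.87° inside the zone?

Yes

Band width going east from +113.84° to -162.55°: ((-162.55 − 113.84) mod 360) = 83.61°.
Offset of +176.87° east of the west edge: ((176.87 − 113.84) mod 360) = 63.03°.
63.03° ≤ 83.61° ⇒ inside.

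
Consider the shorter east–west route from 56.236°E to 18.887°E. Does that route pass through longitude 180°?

No

Signed shortest Δλ = ((18.887 − 56.236 + 180) mod 360) − 180 = -37.349°.
Going west by 37.349° from +56.236° reaches +18.887° without touching 180°.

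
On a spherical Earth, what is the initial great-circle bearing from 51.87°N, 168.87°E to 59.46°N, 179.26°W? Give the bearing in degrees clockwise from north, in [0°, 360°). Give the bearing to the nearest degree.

Δλ = -179.26 − 168.87 = -348.13°; wrapped into (−180°, 180°]: 11.87°.
θ = atan2( sin Δλ · cos φ₂ , cos φ₁ · sin φ₂ − sin φ₁ · cos φ₂ · cos Δλ )
  = atan2(0.10452, 0.14063) = 36.621° → normalised to [0°, 360°): 36.621°.

37°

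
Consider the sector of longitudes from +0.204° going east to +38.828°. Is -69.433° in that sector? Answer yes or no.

Band width going east from +0.204° to +38.828°: ((38.828 − 0.204) mod 360) = 38.624°.
Offset of -69.433° east of the west edge: ((-69.433 − 0.204) mod 360) = 290.363°.
290.363° > 38.624° ⇒ outside.

No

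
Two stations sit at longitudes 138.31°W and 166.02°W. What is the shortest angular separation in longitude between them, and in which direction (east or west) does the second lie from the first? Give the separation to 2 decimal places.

27.71° west

Raw difference: -166.02 − -138.31 = -27.71°.
Normalise into (−180°, 180°]: -27.71° stays -27.71°.
Negative ⇒ the second point lies to the west; separation 27.71°.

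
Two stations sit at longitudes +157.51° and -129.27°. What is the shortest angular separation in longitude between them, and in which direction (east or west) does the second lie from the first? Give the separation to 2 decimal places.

Raw difference: -129.27 − 157.51 = -286.78°.
Normalise into (−180°, 180°]: -286.78° + 360° = 73.22°.
Positive ⇒ the second point lies to the east; separation 73.22°.

73.22° east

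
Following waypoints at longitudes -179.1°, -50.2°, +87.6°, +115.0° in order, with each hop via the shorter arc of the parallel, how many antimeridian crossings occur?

0

Leg 1: -179.1° → -50.2°, shortest Δλ = 128.9° (east) — does not cross 180°.
Leg 2: -50.2° → +87.6°, shortest Δλ = 137.8° (east) — does not cross 180°.
Leg 3: +87.6° → +115.0°, shortest Δλ = 27.4° (east) — does not cross 180°.
Total crossings: 0.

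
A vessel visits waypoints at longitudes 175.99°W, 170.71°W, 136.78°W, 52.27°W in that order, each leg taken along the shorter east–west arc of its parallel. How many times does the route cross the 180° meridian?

0

Leg 1: -175.99° → -170.71°, shortest Δλ = 5.28° (east) — does not cross 180°.
Leg 2: -170.71° → -136.78°, shortest Δλ = 33.93° (east) — does not cross 180°.
Leg 3: -136.78° → -52.27°, shortest Δλ = 84.51° (east) — does not cross 180°.
Total crossings: 0.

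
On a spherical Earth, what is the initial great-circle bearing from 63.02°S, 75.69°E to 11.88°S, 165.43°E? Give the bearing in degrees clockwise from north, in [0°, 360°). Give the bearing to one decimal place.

95.2°

Δλ = 165.43 − 75.69 = 89.74°.
θ = atan2( sin Δλ · cos φ₂ , cos φ₁ · sin φ₂ − sin φ₁ · cos φ₂ · cos Δλ )
  = atan2(0.97857, -0.08944) = 95.222° → normalised to [0°, 360°): 95.222°.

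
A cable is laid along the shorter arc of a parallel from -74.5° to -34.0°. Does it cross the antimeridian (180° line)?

No

Signed shortest Δλ = ((-34.0 − -74.5 + 180) mod 360) − 180 = 40.5°.
Going east by 40.5° from -74.5° reaches -34.0° without touching 180°.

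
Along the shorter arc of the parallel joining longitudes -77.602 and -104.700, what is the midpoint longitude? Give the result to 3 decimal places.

Signed shortest Δλ from -77.602° to -104.700° is -27.098°.
Midpoint longitude = -77.602° + (-27.098°)/2 = -77.602° − 13.549° = -91.151°.

-91.151°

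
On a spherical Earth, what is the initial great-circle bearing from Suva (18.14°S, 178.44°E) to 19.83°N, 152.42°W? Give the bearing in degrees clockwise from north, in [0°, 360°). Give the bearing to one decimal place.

38.4°

Δλ = -152.42 − 178.44 = -330.86°; wrapped into (−180°, 180°]: 29.14°.
θ = atan2( sin Δλ · cos φ₂ , cos φ₁ · sin φ₂ − sin φ₁ · cos φ₂ · cos Δλ )
  = atan2(0.45807, 0.57818) = 38.389° → normalised to [0°, 360°): 38.389°.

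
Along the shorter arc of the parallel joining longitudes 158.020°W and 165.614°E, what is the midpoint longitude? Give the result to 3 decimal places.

176.203°W

Signed shortest Δλ from -158.020° to +165.614° is -36.366°.
Midpoint longitude = -158.020° + (-36.366°)/2 = -158.020° − 18.183° = -176.203°.
(The naïve average (-158.020 + +165.614)/2 = 3.797° is on the wrong side of the globe.)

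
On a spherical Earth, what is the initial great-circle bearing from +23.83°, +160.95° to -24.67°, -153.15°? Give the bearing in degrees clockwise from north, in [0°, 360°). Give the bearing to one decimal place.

Δλ = -153.15 − 160.95 = -314.10°; wrapped into (−180°, 180°]: 45.90°.
θ = atan2( sin Δλ · cos φ₂ , cos φ₁ · sin φ₂ − sin φ₁ · cos φ₂ · cos Δλ )
  = atan2(0.65258, -0.63731) = 134.322° → normalised to [0°, 360°): 134.322°.

134.3°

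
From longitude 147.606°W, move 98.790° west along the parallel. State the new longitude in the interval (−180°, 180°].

Start at -147.606°; shift −98.790° → -246.396°.
-246.396° lies outside (−180°, 180°]; add 360° → +113.604°.

113.604°E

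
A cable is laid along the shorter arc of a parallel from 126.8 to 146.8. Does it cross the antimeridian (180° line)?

Signed shortest Δλ = ((146.8 − 126.8 + 180) mod 360) − 180 = 20.0°.
Going east by 20.0° from +126.8° reaches +146.8° without touching 180°.

No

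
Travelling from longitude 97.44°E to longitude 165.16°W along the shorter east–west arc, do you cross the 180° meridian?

Naïve |-165.16 − 97.44| = 262.6° > 180°, so the shorter arc goes the other way round — across 180°.
Signed shortest Δλ = ((-165.16 − 97.44 + 180) mod 360) − 180 = 97.4°.
Going east by 97.4° from +97.44° passes through 180° before reaching -165.16°.

Yes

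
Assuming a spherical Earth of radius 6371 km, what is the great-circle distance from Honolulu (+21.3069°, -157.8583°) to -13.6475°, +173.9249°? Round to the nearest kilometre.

4959 km

Δλ = 173.9249 − -157.8583 = 331.7832°; wrapped into (−180°, 180°]: -28.2168°.
Δφ = -13.6475 − 21.3069 = -34.9544°.
a = sin²(Δφ/2) + cos φ₁ · cos φ₂ · sin²(Δλ/2) = 0.143989.
c = 2·atan2(√a, √(1−a)) = 0.77842 rad → d = 6371·c ≈ 4959.33 km.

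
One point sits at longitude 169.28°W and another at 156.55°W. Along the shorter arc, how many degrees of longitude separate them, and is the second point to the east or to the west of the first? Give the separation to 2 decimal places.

12.73° east

Raw difference: -156.55 − -169.28 = 12.73°.
Normalise into (−180°, 180°]: 12.73° stays 12.73°.
Positive ⇒ the second point lies to the east; separation 12.73°.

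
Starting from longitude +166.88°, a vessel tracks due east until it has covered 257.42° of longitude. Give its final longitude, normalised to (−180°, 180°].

+64.30°

Start at +166.88°; shift +257.42° → +424.30°.
+424.30° lies outside (−180°, 180°]; subtract 360° → +64.30°.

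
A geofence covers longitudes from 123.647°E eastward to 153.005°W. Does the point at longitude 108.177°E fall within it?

Band width going east from +123.647° to -153.005°: ((-153.005 − 123.647) mod 360) = 83.348°.
Offset of +108.177° east of the west edge: ((108.177 − 123.647) mod 360) = 344.530°.
344.530° > 83.348° ⇒ outside.

No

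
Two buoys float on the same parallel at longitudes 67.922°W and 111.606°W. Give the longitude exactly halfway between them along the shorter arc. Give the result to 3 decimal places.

89.764°W

Signed shortest Δλ from -67.922° to -111.606° is -43.684°.
Midpoint longitude = -67.922° + (-43.684°)/2 = -67.922° − 21.842° = -89.764°.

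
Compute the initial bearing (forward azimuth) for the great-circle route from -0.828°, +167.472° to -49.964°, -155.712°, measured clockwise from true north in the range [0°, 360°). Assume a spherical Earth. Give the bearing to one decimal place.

Δλ = -155.712 − 167.472 = -323.184°; wrapped into (−180°, 180°]: 36.816°.
θ = atan2( sin Δλ · cos φ₂ , cos φ₁ · sin φ₂ − sin φ₁ · cos φ₂ · cos Δλ )
  = atan2(0.38548, -0.75812) = 153.048° → normalised to [0°, 360°): 153.048°.

153.0°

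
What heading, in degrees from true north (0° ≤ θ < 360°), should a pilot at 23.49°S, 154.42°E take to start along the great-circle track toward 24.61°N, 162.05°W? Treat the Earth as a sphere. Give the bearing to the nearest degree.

44°

Δλ = -162.05 − 154.42 = -316.47°; wrapped into (−180°, 180°]: 43.53°.
θ = atan2( sin Δλ · cos φ₂ , cos φ₁ · sin φ₂ − sin φ₁ · cos φ₂ · cos Δλ )
  = atan2(0.62617, 0.64466) = 44.166° → normalised to [0°, 360°): 44.166°.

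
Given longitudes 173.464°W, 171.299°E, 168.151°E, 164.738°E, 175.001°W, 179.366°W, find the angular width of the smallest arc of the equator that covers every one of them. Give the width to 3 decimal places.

21.798°

Sort the longitudes: -179.366°, -175.001°, -173.464°, +164.738°, +168.151°, +171.299°.
Eastward gaps between consecutive values (wrapping around): 4.365°, 1.537°, 338.202°, 3.413°, 3.148°, 9.335°.
Largest gap = 338.202° ⇒ minimal covering band is its complement: 360° − 338.202° = 21.798°.
Band runs from +164.738° eastward to -173.464°, crossing the antimeridian.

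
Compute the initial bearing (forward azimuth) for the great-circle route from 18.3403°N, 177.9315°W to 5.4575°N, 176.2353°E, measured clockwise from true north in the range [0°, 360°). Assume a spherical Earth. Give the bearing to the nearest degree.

Δλ = 176.2353 − -177.9315 = 354.1668°; wrapped into (−180°, 180°]: -5.8332°.
θ = atan2( sin Δλ · cos φ₂ , cos φ₁ · sin φ₂ − sin φ₁ · cos φ₂ · cos Δλ )
  = atan2(-0.10117, -0.22134) = -155.435° → normalised to [0°, 360°): 204.565°.

205°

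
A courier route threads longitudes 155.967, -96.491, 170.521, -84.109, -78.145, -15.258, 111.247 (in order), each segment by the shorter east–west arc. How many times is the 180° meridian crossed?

Leg 1: +155.967° → -96.491°, shortest Δλ = 107.542° (east) — crosses 180°.
Leg 2: -96.491° → +170.521°, shortest Δλ = -92.988° (west) — crosses 180°.
Leg 3: +170.521° → -84.109°, shortest Δλ = 105.37° (east) — crosses 180°.
Leg 4: -84.109° → -78.145°, shortest Δλ = 5.964° (east) — does not cross 180°.
Leg 5: -78.145° → -15.258°, shortest Δλ = 62.887° (east) — does not cross 180°.
Leg 6: -15.258° → +111.247°, shortest Δλ = 126.505° (east) — does not cross 180°.
Total crossings: 3.

3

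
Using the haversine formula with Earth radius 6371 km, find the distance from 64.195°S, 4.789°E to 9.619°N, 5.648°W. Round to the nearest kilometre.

8255 km

Δλ = -5.648 − 4.789 = -10.437°.
Δφ = 9.619 − -64.195 = 73.814°.
a = sin²(Δφ/2) + cos φ₁ · cos φ₂ · sin²(Δλ/2) = 0.364172.
c = 2·atan2(√a, √(1−a)) = 1.29568 rad → d = 6371·c ≈ 8254.80 km.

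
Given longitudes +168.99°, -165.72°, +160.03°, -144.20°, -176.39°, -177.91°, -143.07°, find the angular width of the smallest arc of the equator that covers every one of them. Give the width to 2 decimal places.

Sort the longitudes: -177.91°, -176.39°, -165.72°, -144.20°, -143.07°, +160.03°, +168.99°.
Eastward gaps between consecutive values (wrapping around): 1.52°, 10.67°, 21.52°, 1.13°, 303.10°, 8.96°, 13.10°.
Largest gap = 303.10° ⇒ minimal covering band is its complement: 360° − 303.10° = 56.90°.
Band runs from +160.03° eastward to -143.07°, crossing the antimeridian.

56.90°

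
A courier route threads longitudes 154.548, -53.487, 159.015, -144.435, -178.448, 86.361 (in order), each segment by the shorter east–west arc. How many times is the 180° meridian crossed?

Leg 1: +154.548° → -53.487°, shortest Δλ = 151.965° (east) — crosses 180°.
Leg 2: -53.487° → +159.015°, shortest Δλ = -147.498° (west) — crosses 180°.
Leg 3: +159.015° → -144.435°, shortest Δλ = 56.55° (east) — crosses 180°.
Leg 4: -144.435° → -178.448°, shortest Δλ = -34.013° (west) — does not cross 180°.
Leg 5: -178.448° → +86.361°, shortest Δλ = -95.191° (west) — crosses 180°.
Total crossings: 4.

4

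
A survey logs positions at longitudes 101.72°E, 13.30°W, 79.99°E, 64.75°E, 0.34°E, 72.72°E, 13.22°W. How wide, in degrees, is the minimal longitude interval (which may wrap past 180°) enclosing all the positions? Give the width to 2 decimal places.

115.02°

Sort the longitudes: -13.30°, -13.22°, +0.34°, +64.75°, +72.72°, +79.99°, +101.72°.
Eastward gaps between consecutive values (wrapping around): 0.08°, 13.56°, 64.41°, 7.97°, 7.27°, 21.73°, 244.98°.
Largest gap = 244.98° ⇒ minimal covering band is its complement: 360° − 244.98° = 115.02°.
Band runs from -13.30° eastward to +101.72°.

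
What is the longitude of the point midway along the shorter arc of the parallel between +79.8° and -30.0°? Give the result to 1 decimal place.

Signed shortest Δλ from +79.8° to -30.0° is -109.8°.
Midpoint longitude = +79.8° + (-109.8°)/2 = +79.8° − 54.9° = +24.9°.

+24.9°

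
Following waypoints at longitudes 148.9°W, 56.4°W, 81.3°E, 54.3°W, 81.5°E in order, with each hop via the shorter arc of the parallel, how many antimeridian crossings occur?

Leg 1: -148.9° → -56.4°, shortest Δλ = 92.5° (east) — does not cross 180°.
Leg 2: -56.4° → +81.3°, shortest Δλ = 137.7° (east) — does not cross 180°.
Leg 3: +81.3° → -54.3°, shortest Δλ = -135.6° (west) — does not cross 180°.
Leg 4: -54.3° → +81.5°, shortest Δλ = 135.8° (east) — does not cross 180°.
Total crossings: 0.

0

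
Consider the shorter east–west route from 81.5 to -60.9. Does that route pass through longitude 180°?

Signed shortest Δλ = ((-60.9 − 81.5 + 180) mod 360) − 180 = -142.4°.
Going west by 142.4° from +81.5° reaches -60.9° without touching 180°.

No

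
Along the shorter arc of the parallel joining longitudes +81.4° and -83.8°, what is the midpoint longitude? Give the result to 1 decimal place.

-1.2°

Signed shortest Δλ from +81.4° to -83.8° is -165.2°.
Midpoint longitude = +81.4° + (-165.2°)/2 = +81.4° − 82.6° = -1.2°.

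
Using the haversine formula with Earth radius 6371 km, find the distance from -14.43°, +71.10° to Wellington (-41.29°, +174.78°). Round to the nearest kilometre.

10056 km

Δλ = 174.78 − 71.10 = 103.68°.
Δφ = -41.29 − -14.43 = -26.86°.
a = sin²(Δφ/2) + cos φ₁ · cos φ₂ · sin²(Δλ/2) = 0.503828.
c = 2·atan2(√a, √(1−a)) = 1.57845 rad → d = 6371·c ≈ 10056.32 km.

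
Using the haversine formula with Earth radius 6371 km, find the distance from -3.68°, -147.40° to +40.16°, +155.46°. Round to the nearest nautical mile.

Δλ = 155.46 − -147.40 = 302.86°; wrapped into (−180°, 180°]: -57.14°.
Δφ = 40.16 − -3.68 = 43.84°.
a = sin²(Δφ/2) + cos φ₁ · cos φ₂ · sin²(Δλ/2) = 0.313789.
c = 2·atan2(√a, √(1−a)) = 1.18918 rad → d = 6371·c ≈ 7576.26 km ≈ 4090.85 nmi.

4091 nmi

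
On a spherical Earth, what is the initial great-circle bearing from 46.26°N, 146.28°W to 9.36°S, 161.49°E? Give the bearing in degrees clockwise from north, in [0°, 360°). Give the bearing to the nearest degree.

Δλ = 161.49 − -146.28 = 307.77°; wrapped into (−180°, 180°]: -52.23°.
θ = atan2( sin Δλ · cos φ₂ , cos φ₁ · sin φ₂ − sin φ₁ · cos φ₂ · cos Δλ )
  = atan2(-0.77995, -0.54907) = -125.145° → normalised to [0°, 360°): 234.855°.

235°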